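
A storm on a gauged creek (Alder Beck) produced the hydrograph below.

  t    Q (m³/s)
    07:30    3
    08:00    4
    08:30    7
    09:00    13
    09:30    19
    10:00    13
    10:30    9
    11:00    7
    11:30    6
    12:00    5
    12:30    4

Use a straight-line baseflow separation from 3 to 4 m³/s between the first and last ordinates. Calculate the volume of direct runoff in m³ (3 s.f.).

V ≈ 92700 m³

Direct-runoff ordinates (Q − Q_b): 0.00, 0.90, 3.80, 9.70, 15.60, 9.50, 5.40, 3.30, 2.20, 1.10, 0.00 m³/s.
ΣQ_DR = 51.50 m³/s.
With Δt = 0.5 h = 1800 s, V = ΣQ_DR · Δt = 51.50 × 1800 = 92700 m³.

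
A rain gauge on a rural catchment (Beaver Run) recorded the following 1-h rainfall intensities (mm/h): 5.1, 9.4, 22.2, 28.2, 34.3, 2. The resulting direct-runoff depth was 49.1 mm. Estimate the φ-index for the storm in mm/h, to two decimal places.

Only the 3 blocks with intensity above φ contribute runoff: 22.2, 28.2, 34.3 mm/h.
Σ(I−φ)·Δt = d  ⇒  (22.2+28.2+34.3 − 3φ)·1 = 49.1
φ = (84.70 − 49.1/1) / 3 = 11.87 mm/h.

φ ≈ 11.87 mm/h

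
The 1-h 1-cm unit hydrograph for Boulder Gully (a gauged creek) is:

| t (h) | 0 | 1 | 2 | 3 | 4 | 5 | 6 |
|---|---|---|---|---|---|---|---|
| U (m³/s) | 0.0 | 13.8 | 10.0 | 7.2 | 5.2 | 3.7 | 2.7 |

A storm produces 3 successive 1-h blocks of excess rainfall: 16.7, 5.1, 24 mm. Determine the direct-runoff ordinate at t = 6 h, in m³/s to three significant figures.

Q ≈ 18.9 m³/s

By discrete convolution, Q_j = Σ (P_i / 10 mm) · U_{j−i}.
At t = 6 h (j=6): Q = (16.7/10)·2.7 + (5.1/10)·3.7 + (24/10)·5.2 = 18.9 m³/s.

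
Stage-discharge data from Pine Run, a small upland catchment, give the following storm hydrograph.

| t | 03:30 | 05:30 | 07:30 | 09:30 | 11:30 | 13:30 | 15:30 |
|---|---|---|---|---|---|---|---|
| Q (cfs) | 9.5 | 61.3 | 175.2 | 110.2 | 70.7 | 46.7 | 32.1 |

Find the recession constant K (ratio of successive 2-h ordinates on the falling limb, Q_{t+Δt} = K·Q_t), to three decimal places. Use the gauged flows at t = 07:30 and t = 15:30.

K ≈ 0.654

Using the recession-limb readings at t = 07:30 and t = 15:30: Q falls from 175.2 to 32.1 cfs over 4 intervals.
K = (Q₂/Q₁)^(1/4) = (32.1/175.2)^(1/4) = 0.654.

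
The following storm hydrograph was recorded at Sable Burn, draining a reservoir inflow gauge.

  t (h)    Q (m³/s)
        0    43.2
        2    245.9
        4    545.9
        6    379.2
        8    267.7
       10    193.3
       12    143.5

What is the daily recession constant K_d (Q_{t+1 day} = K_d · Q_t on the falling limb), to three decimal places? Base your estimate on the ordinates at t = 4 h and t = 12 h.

K_d ≈ 0.018

Between t = 4 h and t = 12 h the flow falls from 545.9 to 143.5 m³/s over 4×2 h = 8 h.
Per-interval ratio K = (143.5/545.9)^(1/4) = 0.7160; K_d = K^(24/2) = 0.018.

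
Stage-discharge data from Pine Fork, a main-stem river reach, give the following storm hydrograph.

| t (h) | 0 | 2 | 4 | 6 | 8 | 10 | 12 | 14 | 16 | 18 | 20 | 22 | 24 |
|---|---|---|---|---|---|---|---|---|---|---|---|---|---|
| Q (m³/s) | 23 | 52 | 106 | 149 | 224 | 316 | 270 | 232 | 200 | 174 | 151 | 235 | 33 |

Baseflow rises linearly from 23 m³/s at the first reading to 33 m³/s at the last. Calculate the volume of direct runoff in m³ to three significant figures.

V ≈ 1.30 × 10^7 m³

Direct-runoff ordinates (Q − Q_b): 0.00, 28.17, 81.33, 123.50, 197.67, 288.83, 242.00, 203.17, 170.33, 143.50, 119.67, 202.83, 0.00 m³/s.
ΣQ_DR = 1801 m³/s.
With Δt = 2 h = 7200 s, V = ΣQ_DR · Δt = 1801 × 7200 = 1.30 × 10^7 m³.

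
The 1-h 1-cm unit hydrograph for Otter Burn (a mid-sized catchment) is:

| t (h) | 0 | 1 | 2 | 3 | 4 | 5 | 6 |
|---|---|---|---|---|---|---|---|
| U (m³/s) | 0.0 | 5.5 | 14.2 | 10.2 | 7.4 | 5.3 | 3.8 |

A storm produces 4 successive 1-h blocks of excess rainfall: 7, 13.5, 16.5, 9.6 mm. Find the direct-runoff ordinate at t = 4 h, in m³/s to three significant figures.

By discrete convolution, Q_j = Σ (P_i / 10 mm) · U_{j−i}.
At t = 4 h (j=4): Q = (7/10)·7.4 + (13.5/10)·10.2 + (16.5/10)·14.2 + (9.6/10)·5.5 = 47.7 m³/s.

Q ≈ 47.7 m³/s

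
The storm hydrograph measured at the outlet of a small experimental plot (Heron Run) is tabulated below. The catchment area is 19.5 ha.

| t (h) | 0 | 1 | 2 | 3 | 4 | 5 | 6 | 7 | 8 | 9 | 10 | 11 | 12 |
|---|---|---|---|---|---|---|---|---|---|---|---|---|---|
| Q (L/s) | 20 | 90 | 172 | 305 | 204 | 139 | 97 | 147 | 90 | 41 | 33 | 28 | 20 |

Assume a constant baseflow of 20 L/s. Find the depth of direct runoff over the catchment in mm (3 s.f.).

Direct runoff: 0.0, 70.0, 152.0, 285.0, 184.0, 119.0, 77.0, 127.0, 70.0, 21.0, 13.0, 8.0, 0.0 L/s; ΣQ_DR = 1126 L/s.
V = ΣQ_DR · Δt = 1126 × 3600 s = 4.054 × 10^6 L.
Over A = 19.5 ha, depth = V / A = 20.8 mm.

d ≈ 20.8 mm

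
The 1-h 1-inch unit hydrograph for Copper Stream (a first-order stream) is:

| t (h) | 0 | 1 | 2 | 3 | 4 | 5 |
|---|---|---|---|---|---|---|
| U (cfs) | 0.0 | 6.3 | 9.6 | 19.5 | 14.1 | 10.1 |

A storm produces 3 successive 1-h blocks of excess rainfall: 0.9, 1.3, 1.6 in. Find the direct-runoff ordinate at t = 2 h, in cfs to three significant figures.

Q ≈ 16.8 cfs

By discrete convolution, Q_j = Σ (P_i / 1 in) · U_{j−i}.
At t = 2 h (j=2): Q = (0.9/1)·9.6 + (1.3/1)·6.3 + (1.6/1)·0.0 = 16.8 cfs.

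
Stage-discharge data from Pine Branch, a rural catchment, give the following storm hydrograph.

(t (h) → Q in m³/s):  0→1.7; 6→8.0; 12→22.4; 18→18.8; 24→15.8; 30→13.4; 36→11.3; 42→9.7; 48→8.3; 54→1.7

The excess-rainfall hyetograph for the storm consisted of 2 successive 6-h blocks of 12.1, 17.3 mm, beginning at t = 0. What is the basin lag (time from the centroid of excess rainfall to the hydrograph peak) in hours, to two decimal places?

t_L ≈ 5.47 h

Centroid of excess rainfall: t_c = Σ P_i·t̄_i / ΣP_i = 6.5306 h (block centres at 3, 9 h).
Hydrograph peak occurs at t = 12 h, so basin lag t_L = 12 − 6.5306 = 5.47 h.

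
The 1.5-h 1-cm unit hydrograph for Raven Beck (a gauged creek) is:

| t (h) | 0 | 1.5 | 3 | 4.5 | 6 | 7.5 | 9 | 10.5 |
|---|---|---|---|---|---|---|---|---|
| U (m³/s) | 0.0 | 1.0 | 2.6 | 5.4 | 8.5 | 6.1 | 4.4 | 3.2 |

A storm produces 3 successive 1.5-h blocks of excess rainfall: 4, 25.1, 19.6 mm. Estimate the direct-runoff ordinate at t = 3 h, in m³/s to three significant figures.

Q ≈ 3.55 m³/s

By discrete convolution, Q_j = Σ (P_i / 10 mm) · U_{j−i}.
At t = 3 h (j=2): Q = (4/10)·2.6 + (25.1/10)·1.0 + (19.6/10)·0.0 = 3.55 m³/s.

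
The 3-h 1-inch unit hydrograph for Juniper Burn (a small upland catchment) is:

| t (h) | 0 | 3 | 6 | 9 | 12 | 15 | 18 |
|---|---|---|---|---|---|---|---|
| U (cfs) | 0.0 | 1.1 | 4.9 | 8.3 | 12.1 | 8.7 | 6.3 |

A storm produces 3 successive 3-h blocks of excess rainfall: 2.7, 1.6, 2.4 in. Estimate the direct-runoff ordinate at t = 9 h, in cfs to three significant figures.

By discrete convolution, Q_j = Σ (P_i / 1 in) · U_{j−i}.
At t = 9 h (j=3): Q = (2.7/1)·8.3 + (1.6/1)·4.9 + (2.4/1)·1.1 = 32.9 cfs.

Q ≈ 32.9 cfs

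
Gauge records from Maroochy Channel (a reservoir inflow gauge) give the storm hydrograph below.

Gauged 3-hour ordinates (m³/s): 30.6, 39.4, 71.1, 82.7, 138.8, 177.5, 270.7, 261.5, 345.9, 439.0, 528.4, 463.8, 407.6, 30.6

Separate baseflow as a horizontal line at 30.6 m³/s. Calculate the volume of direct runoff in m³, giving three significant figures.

V ≈ 3.09 × 10^7 m³

Direct-runoff ordinates (Q − Q_b): 0.0, 8.8, 40.5, 52.1, 108.2, 146.9, 240.1, 230.9, 315.3, 408.4, 497.8, 433.2, 377.0, 0.0 m³/s.
ΣQ_DR = 2859 m³/s.
With Δt = 3 h = 10800 s, V = ΣQ_DR · Δt = 2859 × 10800 = 3.09 × 10^7 m³.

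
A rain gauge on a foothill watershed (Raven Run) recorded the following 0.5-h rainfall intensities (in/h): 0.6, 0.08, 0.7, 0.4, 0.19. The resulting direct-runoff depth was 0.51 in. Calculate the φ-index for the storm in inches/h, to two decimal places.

φ ≈ 0.23 in/h

Only the 3 blocks with intensity above φ contribute runoff: 0.6, 0.7, 0.4 in/h.
Σ(I−φ)·Δt = d  ⇒  (0.6+0.7+0.4 − 3φ)·0.5 = 0.51
φ = (1.700 − 0.51/0.5) / 3 = 0.23 in/h.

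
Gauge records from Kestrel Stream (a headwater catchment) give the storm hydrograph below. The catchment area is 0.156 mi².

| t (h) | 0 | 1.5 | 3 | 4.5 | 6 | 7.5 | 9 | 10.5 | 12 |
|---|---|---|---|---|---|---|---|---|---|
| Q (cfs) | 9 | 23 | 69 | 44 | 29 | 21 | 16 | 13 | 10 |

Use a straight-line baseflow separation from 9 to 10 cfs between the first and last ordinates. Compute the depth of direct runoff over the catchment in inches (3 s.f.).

d ≈ 2.21 in

Direct runoff: 0.00, 13.88, 59.75, 34.62, 19.50, 11.38, 6.25, 3.12, 0.00 cfs; ΣQ_DR = 148.5 cfs.
V = ΣQ_DR · Δt = 148.5 × 5400 s = 8.019 × 10^5 ft³.
Over A = 0.156 mi², depth = V / A = 2.21 in.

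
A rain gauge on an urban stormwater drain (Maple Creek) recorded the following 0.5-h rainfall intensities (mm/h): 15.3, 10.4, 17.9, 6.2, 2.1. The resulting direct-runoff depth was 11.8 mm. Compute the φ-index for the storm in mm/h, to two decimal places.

φ ≈ 6.67 mm/h

Only the 3 blocks with intensity above φ contribute runoff: 15.3, 10.4, 17.9 mm/h.
Σ(I−φ)·Δt = d  ⇒  (15.3+10.4+17.9 − 3φ)·0.5 = 11.8
φ = (43.60 − 11.8/0.5) / 3 = 6.67 mm/h.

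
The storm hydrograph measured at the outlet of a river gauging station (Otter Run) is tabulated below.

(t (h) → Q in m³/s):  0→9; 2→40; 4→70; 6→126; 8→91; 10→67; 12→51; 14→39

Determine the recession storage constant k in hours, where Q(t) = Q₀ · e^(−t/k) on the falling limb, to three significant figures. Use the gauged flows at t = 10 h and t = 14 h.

k ≈ 7.39 h

On the falling limb, Q drops from 67 to 39 m³/s between t = 10 h and t = 14 h (Δt = 4 h).
k = −Δt / ln(Q₂/Q₁) = −4 / ln(39/67) = 7.39 h.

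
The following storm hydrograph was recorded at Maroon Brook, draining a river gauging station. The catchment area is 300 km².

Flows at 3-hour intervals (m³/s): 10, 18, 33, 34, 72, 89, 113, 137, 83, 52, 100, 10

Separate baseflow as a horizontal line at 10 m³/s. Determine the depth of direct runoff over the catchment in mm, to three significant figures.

d ≈ 22.7 mm

Direct runoff: 0.0, 8.0, 23.0, 24.0, 62.0, 79.0, 103.0, 127.0, 73.0, 42.0, 90.0, 0.0 m³/s; ΣQ_DR = 631.0 m³/s.
V = ΣQ_DR · Δt = 631.0 × 10800 s = 6.815 × 10^6 m³.
Over A = 300 km², depth = V / A = 22.7 mm.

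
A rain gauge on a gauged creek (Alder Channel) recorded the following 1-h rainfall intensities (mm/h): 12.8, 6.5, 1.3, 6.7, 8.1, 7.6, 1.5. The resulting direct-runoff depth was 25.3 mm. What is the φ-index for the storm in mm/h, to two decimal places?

φ ≈ 3.28 mm/h

Only the 5 blocks with intensity above φ contribute runoff: 12.8, 6.5, 6.7, 8.1, 7.6 mm/h.
Σ(I−φ)·Δt = d  ⇒  (12.8+6.5+6.7+8.1+7.6 − 5φ)·1 = 25.3
φ = (41.70 − 25.3/1) / 5 = 3.28 mm/h.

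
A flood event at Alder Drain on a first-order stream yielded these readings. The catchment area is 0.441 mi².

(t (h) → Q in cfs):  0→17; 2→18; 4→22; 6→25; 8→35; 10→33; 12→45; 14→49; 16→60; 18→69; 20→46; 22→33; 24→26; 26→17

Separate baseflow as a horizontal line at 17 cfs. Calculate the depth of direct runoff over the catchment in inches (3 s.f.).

Direct runoff: 0.0, 1.0, 5.0, 8.0, 18.0, 16.0, 28.0, 32.0, 43.0, 52.0, 29.0, 16.0, 9.0, 0.0 cfs; ΣQ_DR = 257.0 cfs.
V = ΣQ_DR · Δt = 257.0 × 7200 s = 1.850 × 10^6 ft³.
Over A = 0.441 mi², depth = V / A = 1.81 in.

d ≈ 1.81 in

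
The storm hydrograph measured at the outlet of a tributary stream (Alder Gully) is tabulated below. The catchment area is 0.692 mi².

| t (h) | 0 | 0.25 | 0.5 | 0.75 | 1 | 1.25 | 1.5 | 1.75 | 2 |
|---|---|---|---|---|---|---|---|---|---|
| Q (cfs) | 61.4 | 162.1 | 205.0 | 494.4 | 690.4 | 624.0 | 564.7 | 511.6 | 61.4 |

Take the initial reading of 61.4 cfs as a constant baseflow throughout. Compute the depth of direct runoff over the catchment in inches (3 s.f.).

d ≈ 1.58 in

Direct runoff: 0.0, 100.7, 143.6, 433.0, 629.0, 562.6, 503.3, 450.2, 0.0 cfs; ΣQ_DR = 2822 cfs.
V = ΣQ_DR · Δt = 2822 × 900 s = 2.540 × 10^6 ft³.
Over A = 0.692 mi², depth = V / A = 1.58 in.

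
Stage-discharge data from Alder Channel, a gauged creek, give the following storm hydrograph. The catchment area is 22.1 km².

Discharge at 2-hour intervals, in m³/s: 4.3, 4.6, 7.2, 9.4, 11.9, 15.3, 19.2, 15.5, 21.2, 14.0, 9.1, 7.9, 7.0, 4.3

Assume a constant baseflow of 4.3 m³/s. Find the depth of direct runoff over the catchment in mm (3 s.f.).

d ≈ 29.5 mm

Direct runoff: 0.0, 0.3, 2.9, 5.1, 7.6, 11.0, 14.9, 11.2, 16.9, 9.7, 4.8, 3.6, 2.7, 0.0 m³/s; ΣQ_DR = 90.70 m³/s.
V = ΣQ_DR · Δt = 90.70 × 7200 s = 6.530 × 10^5 m³.
Over A = 22.1 km², depth = V / A = 29.5 mm.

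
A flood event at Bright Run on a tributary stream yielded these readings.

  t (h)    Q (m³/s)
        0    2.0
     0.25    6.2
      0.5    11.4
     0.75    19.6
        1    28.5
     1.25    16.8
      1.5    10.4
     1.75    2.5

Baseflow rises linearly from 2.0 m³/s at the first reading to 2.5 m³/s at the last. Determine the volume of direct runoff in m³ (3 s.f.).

Direct-runoff ordinates (Q − Q_b): 0.00, 4.13, 9.26, 17.39, 26.21, 14.44, 7.97, 0.00 m³/s.
ΣQ_DR = 79.40 m³/s.
With Δt = 0.25 h = 900 s, V = ΣQ_DR · Δt = 79.40 × 900 = 71500 m³.

V ≈ 71500 m³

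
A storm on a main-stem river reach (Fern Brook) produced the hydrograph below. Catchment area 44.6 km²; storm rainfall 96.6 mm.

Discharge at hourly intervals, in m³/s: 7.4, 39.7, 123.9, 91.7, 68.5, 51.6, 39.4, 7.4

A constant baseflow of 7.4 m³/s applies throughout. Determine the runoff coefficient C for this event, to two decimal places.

ΣQ_DR = 370.4 m³/s; V = ΣQ_DR·Δt = 1.333 × 10^6 m³.
Runoff depth d = V / A = 29.90 mm.
C = d / P = 29.90 / 96.6 = 0.31.

C ≈ 0.31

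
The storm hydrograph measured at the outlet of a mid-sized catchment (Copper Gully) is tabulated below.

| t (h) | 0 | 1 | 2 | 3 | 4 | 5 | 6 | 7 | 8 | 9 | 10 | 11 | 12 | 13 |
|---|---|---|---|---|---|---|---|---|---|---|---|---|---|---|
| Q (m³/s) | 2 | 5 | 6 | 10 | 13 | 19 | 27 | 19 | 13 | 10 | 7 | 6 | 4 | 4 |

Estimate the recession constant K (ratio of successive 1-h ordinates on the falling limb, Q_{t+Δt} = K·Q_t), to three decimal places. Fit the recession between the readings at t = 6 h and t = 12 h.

K ≈ 0.727

Using the recession-limb readings at t = 6 h and t = 12 h: Q falls from 27 to 4 m³/s over 6 intervals.
K = (Q₂/Q₁)^(1/6) = (4/27)^(1/6) = 0.727.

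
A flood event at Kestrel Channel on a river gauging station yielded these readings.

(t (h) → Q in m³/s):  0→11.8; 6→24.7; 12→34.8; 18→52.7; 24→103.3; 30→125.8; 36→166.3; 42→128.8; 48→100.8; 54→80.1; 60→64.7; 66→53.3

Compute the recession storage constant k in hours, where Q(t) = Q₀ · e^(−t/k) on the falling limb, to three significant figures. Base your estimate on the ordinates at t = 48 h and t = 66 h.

k ≈ 28.2 h

On the falling limb, Q drops from 100.8 to 53.3 m³/s between t = 48 h and t = 66 h (Δt = 18 h).
k = −Δt / ln(Q₂/Q₁) = −18 / ln(53.3/100.8) = 28.2 h.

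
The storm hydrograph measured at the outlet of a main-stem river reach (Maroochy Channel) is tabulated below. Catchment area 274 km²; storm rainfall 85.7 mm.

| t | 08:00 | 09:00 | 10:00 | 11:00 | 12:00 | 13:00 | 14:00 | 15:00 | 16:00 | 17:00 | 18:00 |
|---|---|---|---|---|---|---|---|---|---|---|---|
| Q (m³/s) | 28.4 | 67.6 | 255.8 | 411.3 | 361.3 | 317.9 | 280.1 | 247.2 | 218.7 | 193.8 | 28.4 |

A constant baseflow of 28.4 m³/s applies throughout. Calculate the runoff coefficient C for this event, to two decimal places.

C ≈ 0.32

ΣQ_DR = 2098 m³/s; V = ΣQ_DR·Δt = 7.553 × 10^6 m³.
Runoff depth d = V / A = 27.57 mm.
C = d / P = 27.57 / 85.7 = 0.32.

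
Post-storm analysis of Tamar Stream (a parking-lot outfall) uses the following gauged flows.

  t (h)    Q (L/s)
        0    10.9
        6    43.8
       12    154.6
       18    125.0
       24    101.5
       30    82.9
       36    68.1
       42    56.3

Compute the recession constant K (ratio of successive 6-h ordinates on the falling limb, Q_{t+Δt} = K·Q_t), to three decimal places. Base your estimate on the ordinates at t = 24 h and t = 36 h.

K ≈ 0.819

Using the recession-limb readings at t = 24 h and t = 36 h: Q falls from 101.5 to 68.1 L/s over 2 intervals.
K = (Q₂/Q₁)^(1/2) = (68.1/101.5)^(1/2) = 0.819.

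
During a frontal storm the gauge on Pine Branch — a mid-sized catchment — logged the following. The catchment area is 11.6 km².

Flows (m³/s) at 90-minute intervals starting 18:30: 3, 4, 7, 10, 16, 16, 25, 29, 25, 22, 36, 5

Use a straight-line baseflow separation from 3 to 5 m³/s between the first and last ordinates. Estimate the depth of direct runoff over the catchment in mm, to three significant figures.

Direct runoff: 0.00, 0.82, 3.64, 6.45, 12.27, 12.09, 20.91, 24.73, 20.55, 17.36, 31.18, 0.00 m³/s; ΣQ_DR = 150.0 m³/s.
V = ΣQ_DR · Δt = 150.0 × 5400 s = 8.100 × 10^5 m³.
Over A = 11.6 km², depth = V / A = 69.8 mm.

d ≈ 69.8 mm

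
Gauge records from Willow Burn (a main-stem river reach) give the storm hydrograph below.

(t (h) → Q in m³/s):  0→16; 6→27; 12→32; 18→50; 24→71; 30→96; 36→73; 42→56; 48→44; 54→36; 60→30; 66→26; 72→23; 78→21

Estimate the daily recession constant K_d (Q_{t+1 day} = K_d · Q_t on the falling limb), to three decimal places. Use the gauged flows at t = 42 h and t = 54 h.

K_d ≈ 0.413

Between t = 42 h and t = 54 h the flow falls from 56 to 36 m³/s over 2×6 h = 12 h.
Per-interval ratio K = (36/56)^(1/2) = 0.8018; K_d = K^(24/6) = 0.413.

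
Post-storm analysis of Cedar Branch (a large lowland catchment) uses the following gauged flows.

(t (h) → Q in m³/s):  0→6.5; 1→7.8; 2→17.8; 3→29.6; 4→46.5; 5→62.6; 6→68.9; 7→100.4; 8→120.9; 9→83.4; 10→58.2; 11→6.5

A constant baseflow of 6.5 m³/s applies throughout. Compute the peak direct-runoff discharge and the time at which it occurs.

Subtracting baseflow gives direct-runoff ordinates: 0.0, 1.3, 11.3, 23.1, 40.0, 56.1, 62.4, 93.9, 114.4, 76.9, 51.7, 0.0 m³/s.
The maximum is 114.4 m³/s, occurring at the reading for t = 8 h.

Q_p = 114.4 m³/s at t = 8 h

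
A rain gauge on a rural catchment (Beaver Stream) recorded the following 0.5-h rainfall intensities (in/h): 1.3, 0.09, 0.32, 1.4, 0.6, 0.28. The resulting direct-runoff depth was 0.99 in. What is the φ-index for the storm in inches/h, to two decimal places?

φ ≈ 0.44 in/h

Only the 3 blocks with intensity above φ contribute runoff: 1.3, 1.4, 0.6 in/h.
Σ(I−φ)·Δt = d  ⇒  (1.3+1.4+0.6 − 3φ)·0.5 = 0.99
φ = (3.300 − 0.99/0.5) / 3 = 0.44 in/h.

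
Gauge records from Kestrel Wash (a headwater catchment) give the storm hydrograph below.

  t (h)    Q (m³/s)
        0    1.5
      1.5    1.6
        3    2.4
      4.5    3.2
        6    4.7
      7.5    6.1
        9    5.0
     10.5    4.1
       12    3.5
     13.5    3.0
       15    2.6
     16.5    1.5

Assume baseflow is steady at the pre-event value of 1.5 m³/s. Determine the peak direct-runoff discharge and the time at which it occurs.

Q_p = 4.6 m³/s at t = 7.5 h

Subtracting baseflow gives direct-runoff ordinates: 0.0, 0.1, 0.9, 1.7, 3.2, 4.6, 3.5, 2.6, 2.0, 1.5, 1.1, 0.0 m³/s.
The maximum is 4.6 m³/s, occurring at the reading for t = 7.5 h.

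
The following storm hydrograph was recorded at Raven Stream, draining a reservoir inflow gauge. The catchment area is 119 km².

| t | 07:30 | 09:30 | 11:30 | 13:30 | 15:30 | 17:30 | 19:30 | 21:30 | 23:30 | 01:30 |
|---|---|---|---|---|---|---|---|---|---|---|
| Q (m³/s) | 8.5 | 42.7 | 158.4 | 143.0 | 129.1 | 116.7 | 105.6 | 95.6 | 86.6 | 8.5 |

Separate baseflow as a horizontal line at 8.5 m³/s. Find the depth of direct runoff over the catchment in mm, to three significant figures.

Direct runoff: 0.0, 34.2, 149.9, 134.5, 120.6, 108.2, 97.1, 87.1, 78.1, 0.0 m³/s; ΣQ_DR = 809.7 m³/s.
V = ΣQ_DR · Δt = 809.7 × 7200 s = 5.830 × 10^6 m³.
Over A = 119 km², depth = V / A = 49.0 mm.

d ≈ 49.0 mm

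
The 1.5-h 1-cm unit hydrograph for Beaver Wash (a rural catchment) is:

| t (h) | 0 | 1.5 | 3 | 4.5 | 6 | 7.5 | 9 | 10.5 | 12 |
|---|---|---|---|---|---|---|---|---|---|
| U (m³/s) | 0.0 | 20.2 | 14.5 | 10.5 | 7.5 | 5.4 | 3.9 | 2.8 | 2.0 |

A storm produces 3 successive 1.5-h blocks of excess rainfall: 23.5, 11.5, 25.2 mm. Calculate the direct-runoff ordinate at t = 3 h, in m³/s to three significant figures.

By discrete convolution, Q_j = Σ (P_i / 10 mm) · U_{j−i}.
At t = 3 h (j=2): Q = (23.5/10)·14.5 + (11.5/10)·20.2 + (25.2/10)·0.0 = 57.3 m³/s.

Q ≈ 57.3 m³/s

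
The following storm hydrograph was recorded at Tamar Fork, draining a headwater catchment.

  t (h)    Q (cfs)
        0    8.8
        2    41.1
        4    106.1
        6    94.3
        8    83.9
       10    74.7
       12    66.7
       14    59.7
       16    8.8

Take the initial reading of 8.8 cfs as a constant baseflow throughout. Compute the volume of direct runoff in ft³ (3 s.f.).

V ≈ 3.35 × 10^6 ft³

Direct-runoff ordinates (Q − Q_b): 0.0, 32.3, 97.3, 85.5, 75.1, 65.9, 57.9, 50.9, 0.0 cfs.
ΣQ_DR = 464.9 cfs.
With Δt = 2 h = 7200 s, V = ΣQ_DR · Δt = 464.9 × 7200 = 3.35 × 10^6 ft³.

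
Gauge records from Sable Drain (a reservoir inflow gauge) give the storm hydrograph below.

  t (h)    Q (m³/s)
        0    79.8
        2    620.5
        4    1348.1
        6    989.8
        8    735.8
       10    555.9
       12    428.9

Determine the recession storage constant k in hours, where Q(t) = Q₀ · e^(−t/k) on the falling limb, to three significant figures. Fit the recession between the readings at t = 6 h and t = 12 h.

k ≈ 7.17 h

On the falling limb, Q drops from 989.8 to 428.9 m³/s between t = 6 h and t = 12 h (Δt = 6 h).
k = −Δt / ln(Q₂/Q₁) = −6 / ln(428.9/989.8) = 7.17 h.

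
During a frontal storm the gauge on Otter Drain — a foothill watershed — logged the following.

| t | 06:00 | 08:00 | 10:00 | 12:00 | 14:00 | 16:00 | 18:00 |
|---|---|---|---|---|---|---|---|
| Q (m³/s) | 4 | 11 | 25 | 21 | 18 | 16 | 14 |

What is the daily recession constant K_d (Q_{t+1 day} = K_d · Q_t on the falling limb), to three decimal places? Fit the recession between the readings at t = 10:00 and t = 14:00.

K_d ≈ 0.139

Between t = 10:00 and t = 14:00 the flow falls from 25 to 18 m³/s over 2×2 h = 4 h.
Per-interval ratio K = (18/25)^(1/2) = 0.8485; K_d = K^(24/2) = 0.139.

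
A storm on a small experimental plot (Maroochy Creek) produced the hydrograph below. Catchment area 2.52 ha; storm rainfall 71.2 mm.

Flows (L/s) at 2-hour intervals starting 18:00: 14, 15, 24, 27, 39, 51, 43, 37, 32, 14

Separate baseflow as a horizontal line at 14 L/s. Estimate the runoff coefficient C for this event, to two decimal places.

ΣQ_DR = 156.0 L/s; V = ΣQ_DR·Δt = 1.123 × 10^6 L.
Runoff depth d = V / A = 44.57 mm.
C = d / P = 44.57 / 71.2 = 0.63.

C ≈ 0.63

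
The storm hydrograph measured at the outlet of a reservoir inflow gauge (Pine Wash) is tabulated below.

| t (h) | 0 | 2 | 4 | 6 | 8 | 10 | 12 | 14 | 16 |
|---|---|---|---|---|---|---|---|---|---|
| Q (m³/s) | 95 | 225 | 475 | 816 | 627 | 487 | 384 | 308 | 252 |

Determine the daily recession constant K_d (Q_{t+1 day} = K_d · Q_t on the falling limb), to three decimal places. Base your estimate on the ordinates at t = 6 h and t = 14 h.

Between t = 6 h and t = 14 h the flow falls from 816 to 308 m³/s over 4×2 h = 8 h.
Per-interval ratio K = (308/816)^(1/4) = 0.7838; K_d = K^(24/2) = 0.054.

K_d ≈ 0.054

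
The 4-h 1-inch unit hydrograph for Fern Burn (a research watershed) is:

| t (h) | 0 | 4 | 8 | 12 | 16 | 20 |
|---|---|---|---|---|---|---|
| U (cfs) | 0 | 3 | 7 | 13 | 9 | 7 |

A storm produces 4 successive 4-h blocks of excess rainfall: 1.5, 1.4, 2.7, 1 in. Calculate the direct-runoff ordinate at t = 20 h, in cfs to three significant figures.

By discrete convolution, Q_j = Σ (P_i / 1 in) · U_{j−i}.
At t = 20 h (j=5): Q = (1.5/1)·7 + (1.4/1)·9 + (2.7/1)·13 + (1/1)·7 = 65.2 cfs.

Q ≈ 65.2 cfs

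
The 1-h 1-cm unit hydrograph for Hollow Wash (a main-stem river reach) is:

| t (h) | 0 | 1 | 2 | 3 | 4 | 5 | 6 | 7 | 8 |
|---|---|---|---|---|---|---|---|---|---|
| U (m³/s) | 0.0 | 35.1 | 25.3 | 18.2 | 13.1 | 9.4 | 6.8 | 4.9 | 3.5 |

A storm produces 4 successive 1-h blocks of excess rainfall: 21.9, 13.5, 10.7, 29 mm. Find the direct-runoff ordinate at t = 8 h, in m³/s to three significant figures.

By discrete convolution, Q_j = Σ (P_i / 10 mm) · U_{j−i}.
At t = 8 h (j=8): Q = (21.9/10)·3.5 + (13.5/10)·4.9 + (10.7/10)·6.8 + (29/10)·9.4 = 48.8 m³/s.

Q ≈ 48.8 m³/s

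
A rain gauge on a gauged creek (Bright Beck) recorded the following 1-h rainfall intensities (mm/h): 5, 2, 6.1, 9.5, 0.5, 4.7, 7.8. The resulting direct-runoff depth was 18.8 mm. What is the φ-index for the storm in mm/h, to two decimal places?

Only the 5 blocks with intensity above φ contribute runoff: 5, 6.1, 9.5, 4.7, 7.8 mm/h.
Σ(I−φ)·Δt = d  ⇒  (5+6.1+9.5+4.7+7.8 − 5φ)·1 = 18.8
φ = (33.10 − 18.8/1) / 5 = 2.86 mm/h.

φ ≈ 2.86 mm/h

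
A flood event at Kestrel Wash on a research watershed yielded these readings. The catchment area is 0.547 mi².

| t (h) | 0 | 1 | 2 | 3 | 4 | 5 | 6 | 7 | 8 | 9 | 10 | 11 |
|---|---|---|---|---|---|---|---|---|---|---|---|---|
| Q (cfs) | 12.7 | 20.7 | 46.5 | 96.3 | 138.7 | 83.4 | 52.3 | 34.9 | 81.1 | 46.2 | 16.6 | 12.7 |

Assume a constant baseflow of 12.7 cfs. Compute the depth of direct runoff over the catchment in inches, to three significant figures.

d ≈ 1.39 in

Direct runoff: 0.0, 8.0, 33.8, 83.6, 126.0, 70.7, 39.6, 22.2, 68.4, 33.5, 3.9, 0.0 cfs; ΣQ_DR = 489.7 cfs.
V = ΣQ_DR · Δt = 489.7 × 3600 s = 1.763 × 10^6 ft³.
Over A = 0.547 mi², depth = V / A = 1.39 in.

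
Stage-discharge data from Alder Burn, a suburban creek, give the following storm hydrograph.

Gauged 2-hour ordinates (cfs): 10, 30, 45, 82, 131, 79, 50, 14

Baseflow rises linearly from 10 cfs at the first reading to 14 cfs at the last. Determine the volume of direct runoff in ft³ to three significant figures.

Direct-runoff ordinates (Q − Q_b): 0.00, 19.43, 33.86, 70.29, 118.71, 66.14, 36.57, 0.00 cfs.
ΣQ_DR = 345.0 cfs.
With Δt = 2 h = 7200 s, V = ΣQ_DR · Δt = 345.0 × 7200 = 2.48 × 10^6 ft³.

V ≈ 2.48 × 10^6 ft³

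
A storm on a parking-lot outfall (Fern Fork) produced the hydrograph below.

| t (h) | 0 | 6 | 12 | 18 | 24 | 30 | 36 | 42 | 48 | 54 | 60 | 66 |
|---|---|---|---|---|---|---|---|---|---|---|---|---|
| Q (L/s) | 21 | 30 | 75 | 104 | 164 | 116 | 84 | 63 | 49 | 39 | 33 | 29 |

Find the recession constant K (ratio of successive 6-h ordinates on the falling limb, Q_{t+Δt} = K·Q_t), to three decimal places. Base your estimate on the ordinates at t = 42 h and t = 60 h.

Using the recession-limb readings at t = 42 h and t = 60 h: Q falls from 63 to 33 L/s over 3 intervals.
K = (Q₂/Q₁)^(1/3) = (33/63)^(1/3) = 0.806.

K ≈ 0.806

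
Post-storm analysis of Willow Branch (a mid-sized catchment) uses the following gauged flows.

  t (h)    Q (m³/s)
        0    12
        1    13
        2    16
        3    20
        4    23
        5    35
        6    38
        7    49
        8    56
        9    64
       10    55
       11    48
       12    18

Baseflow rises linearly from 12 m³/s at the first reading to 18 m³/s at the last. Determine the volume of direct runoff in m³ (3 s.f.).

V ≈ 9.07 × 10^5 m³

Direct-runoff ordinates (Q − Q_b): 0.00, 0.50, 3.00, 6.50, 9.00, 20.50, 23.00, 33.50, 40.00, 47.50, 38.00, 30.50, 0.00 m³/s.
ΣQ_DR = 252.0 m³/s.
With Δt = 1 h = 3600 s, V = ΣQ_DR · Δt = 252.0 × 3600 = 9.07 × 10^5 m³.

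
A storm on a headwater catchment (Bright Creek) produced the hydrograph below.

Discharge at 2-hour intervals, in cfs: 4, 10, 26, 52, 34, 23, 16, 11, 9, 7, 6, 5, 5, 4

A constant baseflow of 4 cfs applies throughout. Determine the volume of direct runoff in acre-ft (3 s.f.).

Direct-runoff ordinates (Q − Q_b): 0.0, 6.0, 22.0, 48.0, 30.0, 19.0, 12.0, 7.0, 5.0, 3.0, 2.0, 1.0, 1.0, 0.0 cfs.
ΣQ_DR = 156.0 cfs.
With Δt = 2 h = 7200 s, V = ΣQ_DR · Δt = 156.0 × 7200 = 1.12 × 10^6 ft³ = 25.8 acre-ft.

V ≈ 25.8 acre-ft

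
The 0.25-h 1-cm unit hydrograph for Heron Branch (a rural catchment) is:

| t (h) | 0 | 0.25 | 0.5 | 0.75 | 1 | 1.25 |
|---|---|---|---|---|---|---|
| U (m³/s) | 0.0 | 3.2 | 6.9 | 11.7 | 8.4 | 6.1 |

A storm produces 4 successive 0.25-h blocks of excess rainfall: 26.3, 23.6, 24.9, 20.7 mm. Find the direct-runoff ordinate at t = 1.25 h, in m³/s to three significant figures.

Q ≈ 79.3 m³/s

By discrete convolution, Q_j = Σ (P_i / 10 mm) · U_{j−i}.
At t = 1.25 h (j=5): Q = (26.3/10)·6.1 + (23.6/10)·8.4 + (24.9/10)·11.7 + (20.7/10)·6.9 = 79.3 m³/s.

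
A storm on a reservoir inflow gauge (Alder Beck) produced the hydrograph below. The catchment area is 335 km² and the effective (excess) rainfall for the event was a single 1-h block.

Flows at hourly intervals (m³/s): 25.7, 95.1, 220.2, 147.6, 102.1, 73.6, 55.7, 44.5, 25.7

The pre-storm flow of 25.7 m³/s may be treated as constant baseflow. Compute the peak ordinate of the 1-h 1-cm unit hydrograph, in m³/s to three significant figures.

U_p ≈ 324 m³/s

Direct runoff: 0.0, 69.4, 194.5, 121.9, 76.4, 47.9, 30.0, 18.8, 0.0 m³/s; ΣQ_DR = 558.9 m³/s, peak = 194.5 m³/s.
Runoff depth d = ΣQ_DR·Δt / A = 558.9 × 3600 / (335 km²) = 6.006 mm.
The 1-cm UH is the DRH scaled by (10 mm)/d, so U_p = 194.5 × 10/6.006 = 324 m³/s.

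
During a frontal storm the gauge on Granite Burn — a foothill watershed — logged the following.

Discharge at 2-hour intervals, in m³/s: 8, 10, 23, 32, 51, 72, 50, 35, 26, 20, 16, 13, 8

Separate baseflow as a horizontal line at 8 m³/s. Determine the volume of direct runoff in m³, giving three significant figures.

V ≈ 1.87 × 10^6 m³

Direct-runoff ordinates (Q − Q_b): 0.0, 2.0, 15.0, 24.0, 43.0, 64.0, 42.0, 27.0, 18.0, 12.0, 8.0, 5.0, 0.0 m³/s.
ΣQ_DR = 260.0 m³/s.
With Δt = 2 h = 7200 s, V = ΣQ_DR · Δt = 260.0 × 7200 = 1.87 × 10^6 m³.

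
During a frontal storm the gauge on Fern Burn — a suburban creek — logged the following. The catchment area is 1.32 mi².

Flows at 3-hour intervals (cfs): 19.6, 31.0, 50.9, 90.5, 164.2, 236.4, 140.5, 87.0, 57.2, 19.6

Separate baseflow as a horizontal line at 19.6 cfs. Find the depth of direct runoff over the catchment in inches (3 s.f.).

d ≈ 2.47 in

Direct runoff: 0.0, 11.4, 31.3, 70.9, 144.6, 216.8, 120.9, 67.4, 37.6, 0.0 cfs; ΣQ_DR = 700.9 cfs.
V = ΣQ_DR · Δt = 700.9 × 10800 s = 7.570 × 10^6 ft³.
Over A = 1.32 mi², depth = V / A = 2.47 in.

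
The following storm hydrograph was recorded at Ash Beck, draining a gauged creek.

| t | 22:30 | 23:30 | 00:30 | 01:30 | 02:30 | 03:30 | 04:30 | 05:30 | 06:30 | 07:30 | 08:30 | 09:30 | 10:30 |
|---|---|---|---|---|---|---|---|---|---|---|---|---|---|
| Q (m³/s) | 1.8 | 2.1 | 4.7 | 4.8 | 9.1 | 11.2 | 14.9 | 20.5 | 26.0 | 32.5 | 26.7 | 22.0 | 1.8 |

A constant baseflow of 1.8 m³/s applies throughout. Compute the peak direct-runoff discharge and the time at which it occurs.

Q_p = 30.7 m³/s at t = 07:30

Subtracting baseflow gives direct-runoff ordinates: 0.0, 0.3, 2.9, 3.0, 7.3, 9.4, 13.1, 18.7, 24.2, 30.7, 24.9, 20.2, 0.0 m³/s.
The maximum is 30.7 m³/s, occurring at the reading for t = 07:30.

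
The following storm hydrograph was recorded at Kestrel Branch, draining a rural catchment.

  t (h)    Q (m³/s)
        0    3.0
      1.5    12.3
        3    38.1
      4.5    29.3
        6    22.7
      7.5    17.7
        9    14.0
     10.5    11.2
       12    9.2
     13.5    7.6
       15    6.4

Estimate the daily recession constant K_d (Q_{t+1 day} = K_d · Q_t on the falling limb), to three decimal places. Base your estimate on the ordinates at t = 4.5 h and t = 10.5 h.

Between t = 4.5 h and t = 10.5 h the flow falls from 29.3 to 11.2 m³/s over 4×1.5 h = 6 h.
Per-interval ratio K = (11.2/29.3)^(1/4) = 0.7863; K_d = K^(24/1.5) = 0.021.

K_d ≈ 0.021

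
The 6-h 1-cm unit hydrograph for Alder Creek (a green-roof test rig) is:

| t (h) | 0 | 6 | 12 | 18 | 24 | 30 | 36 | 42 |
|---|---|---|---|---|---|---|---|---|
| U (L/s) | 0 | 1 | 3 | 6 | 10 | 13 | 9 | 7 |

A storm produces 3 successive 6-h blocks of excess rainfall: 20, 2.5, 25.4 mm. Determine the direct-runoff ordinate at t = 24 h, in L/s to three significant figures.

Q ≈ 29.1 L/s

By discrete convolution, Q_j = Σ (P_i / 10 mm) · U_{j−i}.
At t = 24 h (j=4): Q = (20/10)·10 + (2.5/10)·6 + (25.4/10)·3 = 29.1 L/s.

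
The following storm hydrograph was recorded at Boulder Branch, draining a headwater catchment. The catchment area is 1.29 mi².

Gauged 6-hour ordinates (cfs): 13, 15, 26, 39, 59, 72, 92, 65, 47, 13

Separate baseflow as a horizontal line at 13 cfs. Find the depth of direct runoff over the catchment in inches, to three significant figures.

Direct runoff: 0.0, 2.0, 13.0, 26.0, 46.0, 59.0, 79.0, 52.0, 34.0, 0.0 cfs; ΣQ_DR = 311.0 cfs.
V = ΣQ_DR · Δt = 311.0 × 21600 s = 6.718 × 10^6 ft³.
Over A = 1.29 mi², depth = V / A = 2.24 in.

d ≈ 2.24 in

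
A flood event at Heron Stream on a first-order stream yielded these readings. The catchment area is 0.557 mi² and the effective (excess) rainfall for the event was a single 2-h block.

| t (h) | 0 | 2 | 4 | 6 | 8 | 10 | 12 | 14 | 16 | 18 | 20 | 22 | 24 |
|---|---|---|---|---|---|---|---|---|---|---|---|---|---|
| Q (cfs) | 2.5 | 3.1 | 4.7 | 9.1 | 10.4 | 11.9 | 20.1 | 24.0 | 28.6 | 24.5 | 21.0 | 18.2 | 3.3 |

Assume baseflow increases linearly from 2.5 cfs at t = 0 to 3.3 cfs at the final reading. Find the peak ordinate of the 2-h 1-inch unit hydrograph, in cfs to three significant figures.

Direct runoff: 0.00, 0.53, 2.07, 6.40, 7.63, 9.07, 17.20, 21.03, 25.57, 21.40, 17.83, 14.97, 0.00 cfs; ΣQ_DR = 143.7 cfs, peak = 25.57 cfs.
Runoff depth d = ΣQ_DR·Δt / A = 143.7 × 7200 / (0.557 mi²) = 0.7996 in.
The 1-inch UH is the DRH scaled by (1 in)/d, so U_p = 25.57 × 1/0.7996 = 32.0 cfs.

U_p ≈ 32.0 cfs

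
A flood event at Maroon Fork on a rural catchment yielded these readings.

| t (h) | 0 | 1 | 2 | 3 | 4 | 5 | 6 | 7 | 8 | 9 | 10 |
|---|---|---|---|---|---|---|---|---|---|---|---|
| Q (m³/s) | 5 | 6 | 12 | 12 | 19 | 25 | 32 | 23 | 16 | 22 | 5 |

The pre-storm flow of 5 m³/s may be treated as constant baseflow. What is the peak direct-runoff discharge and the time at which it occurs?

Subtracting baseflow gives direct-runoff ordinates: 0.0, 1.0, 7.0, 7.0, 14.0, 20.0, 27.0, 18.0, 11.0, 17.0, 0.0 m³/s.
The maximum is 27.0 m³/s, occurring at the reading for t = 6 h.

Q_p = 27.0 m³/s at t = 6 h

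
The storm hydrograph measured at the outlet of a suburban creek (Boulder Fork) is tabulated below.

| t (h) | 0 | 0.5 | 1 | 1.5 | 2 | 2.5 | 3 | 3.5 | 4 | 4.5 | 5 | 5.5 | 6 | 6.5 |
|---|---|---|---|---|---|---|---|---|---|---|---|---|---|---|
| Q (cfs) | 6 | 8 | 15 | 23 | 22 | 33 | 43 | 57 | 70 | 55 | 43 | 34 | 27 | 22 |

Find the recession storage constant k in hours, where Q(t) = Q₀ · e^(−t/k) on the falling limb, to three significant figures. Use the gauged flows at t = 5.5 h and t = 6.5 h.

k ≈ 2.30 h

On the falling limb, Q drops from 34 to 22 cfs between t = 5.5 h and t = 6.5 h (Δt = 1 h).
k = −Δt / ln(Q₂/Q₁) = −1 / ln(22/34) = 2.30 h.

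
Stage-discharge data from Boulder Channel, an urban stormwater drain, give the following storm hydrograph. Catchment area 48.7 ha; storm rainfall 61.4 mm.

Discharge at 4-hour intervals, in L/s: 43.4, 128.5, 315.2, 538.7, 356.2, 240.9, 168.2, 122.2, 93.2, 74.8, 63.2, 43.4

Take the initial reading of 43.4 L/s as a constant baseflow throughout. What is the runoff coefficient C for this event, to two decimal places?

ΣQ_DR = 1667 L/s; V = ΣQ_DR·Δt = 2.401 × 10^7 L.
Runoff depth d = V / A = 49.29 mm.
C = d / P = 49.29 / 61.4 = 0.80.

C ≈ 0.80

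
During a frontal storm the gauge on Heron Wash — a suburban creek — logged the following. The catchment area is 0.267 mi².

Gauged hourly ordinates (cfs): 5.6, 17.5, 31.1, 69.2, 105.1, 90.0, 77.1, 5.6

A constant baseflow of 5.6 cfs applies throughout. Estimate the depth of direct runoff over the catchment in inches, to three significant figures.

Direct runoff: 0.0, 11.9, 25.5, 63.6, 99.5, 84.4, 71.5, 0.0 cfs; ΣQ_DR = 356.4 cfs.
V = ΣQ_DR · Δt = 356.4 × 3600 s = 1.283 × 10^6 ft³.
Over A = 0.267 mi², depth = V / A = 2.07 in.

d ≈ 2.07 in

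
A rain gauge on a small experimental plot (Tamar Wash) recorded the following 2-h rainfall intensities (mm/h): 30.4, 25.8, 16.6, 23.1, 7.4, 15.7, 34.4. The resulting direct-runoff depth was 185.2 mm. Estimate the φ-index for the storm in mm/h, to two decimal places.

φ ≈ 8.90 mm/h

Only the 6 blocks with intensity above φ contribute runoff: 30.4, 25.8, 16.6, 23.1, 15.7, 34.4 mm/h.
Σ(I−φ)·Δt = d  ⇒  (30.4+25.8+16.6+23.1+15.7+34.4 − 6φ)·2 = 185.2
φ = (146.0 − 185.2/2) / 6 = 8.90 mm/h.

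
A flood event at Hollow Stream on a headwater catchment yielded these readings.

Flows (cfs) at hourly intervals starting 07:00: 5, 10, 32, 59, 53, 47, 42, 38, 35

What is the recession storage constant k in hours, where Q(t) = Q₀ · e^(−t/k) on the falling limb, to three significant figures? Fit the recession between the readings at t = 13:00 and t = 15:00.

On the falling limb, Q drops from 42 to 35 cfs between t = 13:00 and t = 15:00 (Δt = 2 h).
k = −Δt / ln(Q₂/Q₁) = −2 / ln(35/42) = 11.0 h.

k ≈ 11.0 h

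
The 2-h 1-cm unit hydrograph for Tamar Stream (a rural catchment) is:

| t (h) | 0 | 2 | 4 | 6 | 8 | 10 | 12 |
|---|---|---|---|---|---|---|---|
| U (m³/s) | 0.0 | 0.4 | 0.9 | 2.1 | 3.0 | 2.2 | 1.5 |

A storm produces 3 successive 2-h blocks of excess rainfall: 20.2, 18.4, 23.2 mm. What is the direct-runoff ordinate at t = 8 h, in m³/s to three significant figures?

Q ≈ 12.0 m³/s

By discrete convolution, Q_j = Σ (P_i / 10 mm) · U_{j−i}.
At t = 8 h (j=4): Q = (20.2/10)·3.0 + (18.4/10)·2.1 + (23.2/10)·0.9 = 12.0 m³/s.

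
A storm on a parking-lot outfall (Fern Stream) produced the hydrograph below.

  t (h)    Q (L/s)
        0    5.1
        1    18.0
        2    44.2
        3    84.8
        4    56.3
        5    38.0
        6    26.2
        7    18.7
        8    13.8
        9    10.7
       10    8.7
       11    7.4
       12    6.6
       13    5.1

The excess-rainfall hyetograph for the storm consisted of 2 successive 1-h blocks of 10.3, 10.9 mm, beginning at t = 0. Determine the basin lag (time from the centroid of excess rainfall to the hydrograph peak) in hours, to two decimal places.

Centroid of excess rainfall: t_c = Σ P_i·t̄_i / ΣP_i = 1.0142 h (block centres at 0.5, 1.5 h).
Hydrograph peak occurs at t = 3 h, so basin lag t_L = 3 − 1.0142 = 1.99 h.

t_L ≈ 1.99 h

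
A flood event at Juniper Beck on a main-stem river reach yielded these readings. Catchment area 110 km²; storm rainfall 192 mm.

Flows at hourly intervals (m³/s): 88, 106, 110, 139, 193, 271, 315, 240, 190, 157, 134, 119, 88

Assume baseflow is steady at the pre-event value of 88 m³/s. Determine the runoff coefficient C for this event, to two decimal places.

ΣQ_DR = 1006 m³/s; V = ΣQ_DR·Δt = 3.622 × 10^6 m³.
Runoff depth d = V / A = 32.92 mm.
C = d / P = 32.92 / 192 = 0.17.

C ≈ 0.17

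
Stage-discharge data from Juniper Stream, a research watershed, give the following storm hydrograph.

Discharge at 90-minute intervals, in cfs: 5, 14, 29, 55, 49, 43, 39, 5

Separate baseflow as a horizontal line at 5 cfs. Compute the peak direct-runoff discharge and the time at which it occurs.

Q_p = 50.0 cfs at t = 4.5 h

Subtracting baseflow gives direct-runoff ordinates: 0.0, 9.0, 24.0, 50.0, 44.0, 38.0, 34.0, 0.0 cfs.
The maximum is 50.0 cfs, occurring at the reading for t = 4.5 h.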